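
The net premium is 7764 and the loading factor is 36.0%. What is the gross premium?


Gross = net * (1 + loading)
= 7764 * (1 + 0.36)
= 7764 * 1.36
= 10559.04


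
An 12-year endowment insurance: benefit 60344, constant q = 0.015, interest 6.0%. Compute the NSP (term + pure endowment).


Term component = 7065.8234
Pure endowment = 12_p_x * v^12 * benefit = 0.834132 * 0.496969 * 60344 = 25014.8831
NSP = 32080.7065


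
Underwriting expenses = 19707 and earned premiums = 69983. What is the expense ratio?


Expense ratio = expenses / premiums
= 19707 / 69983
= 0.2816


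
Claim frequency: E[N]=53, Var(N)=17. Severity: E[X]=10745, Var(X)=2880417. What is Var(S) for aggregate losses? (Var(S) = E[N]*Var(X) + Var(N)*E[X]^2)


Var(S) = E[N]*Var(X) + Var(N)*E[X]^2
= 53*2880417 + 17*10745^2
= 152662101 + 1962735425
= 2.1154e+09


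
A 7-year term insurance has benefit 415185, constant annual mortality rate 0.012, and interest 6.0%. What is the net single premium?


NSP = benefit * sum_{k=0}^{n-1} k_p_x * q * v^(k+1)
With constant q=0.012, v=0.943396
Sum = 0.064806
NSP = 415185 * 0.064806
= 26906.4995


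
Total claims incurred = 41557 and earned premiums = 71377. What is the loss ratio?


Loss ratio = claims / premiums
= 41557 / 71377
= 0.5822


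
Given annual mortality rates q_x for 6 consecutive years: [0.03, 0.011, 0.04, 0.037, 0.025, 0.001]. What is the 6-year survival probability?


p_k = 1 - q_k for each year
Survival = product of (1 - q_k)
= 0.97 * 0.989 * 0.96 * 0.963 * 0.975 * 0.999
= 0.8638


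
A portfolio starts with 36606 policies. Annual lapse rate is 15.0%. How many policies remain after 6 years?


remaining = initial * (1 - lapse)^years
= 36606 * (1 - 0.15)^6
= 36606 * 0.37715
= 13805.9352


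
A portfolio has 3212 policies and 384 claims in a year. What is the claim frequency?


frequency = claims / policies
= 384 / 3212
= 0.1196


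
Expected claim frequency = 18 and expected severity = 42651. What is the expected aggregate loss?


E[S] = E[N] * E[X]
= 18 * 42651
= 767718


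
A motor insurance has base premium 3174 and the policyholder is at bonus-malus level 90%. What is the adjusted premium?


adjusted = base * BM_level / 100
= 3174 * 90 / 100
= 3174 * 0.9
= 2856.6


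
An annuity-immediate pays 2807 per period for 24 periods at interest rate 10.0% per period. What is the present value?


PV = PMT * (1 - (1+i)^(-n)) / i
= 2807 * (1 - (1+0.1)^(-24)) / 0.1
= 2807 * (1 - 0.101526) / 0.1
= 2807 * 8.984744
= 25220.1765


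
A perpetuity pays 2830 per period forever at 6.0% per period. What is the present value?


PV = PMT / i
= 2830 / 0.06
= 47166.6667


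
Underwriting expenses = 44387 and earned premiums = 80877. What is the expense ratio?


Expense ratio = expenses / premiums
= 44387 / 80877
= 0.5488


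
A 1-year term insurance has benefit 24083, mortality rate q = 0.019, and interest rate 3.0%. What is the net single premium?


NSP = benefit * q * v
v = 1/(1+i) = 0.970874
NSP = 24083 * 0.019 * 0.970874
= 444.2495


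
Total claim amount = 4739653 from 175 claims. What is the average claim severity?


severity = total / number
= 4739653 / 175
= 27083.7314


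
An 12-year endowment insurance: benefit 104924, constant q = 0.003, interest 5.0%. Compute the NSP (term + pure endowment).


Term component = 2749.0954
Pure endowment = 12_p_x * v^12 * benefit = 0.964588 * 0.556837 * 104924 = 56356.6474
NSP = 59105.7429


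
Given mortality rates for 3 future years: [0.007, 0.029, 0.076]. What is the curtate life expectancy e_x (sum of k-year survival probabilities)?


e_x = sum_{k=1}^{n} k_p_x
k_p_x values:
  1_p_x = 0.993
  2_p_x = 0.964203
  3_p_x = 0.890924
e_x = 2.8481


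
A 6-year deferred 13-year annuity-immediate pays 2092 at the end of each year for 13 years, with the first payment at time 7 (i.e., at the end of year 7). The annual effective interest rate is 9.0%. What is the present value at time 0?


PV at time 6 of the 13-year annuity-immediate:
a_n = 2092 * (1-(1+0.09)^(-13))/0.09 = 15662.603
Discount back 6 years to time 0:
PV = 15662.603 * (1+0.09)^(-6)
= 15662.603 * 0.596267
= 9339.0984


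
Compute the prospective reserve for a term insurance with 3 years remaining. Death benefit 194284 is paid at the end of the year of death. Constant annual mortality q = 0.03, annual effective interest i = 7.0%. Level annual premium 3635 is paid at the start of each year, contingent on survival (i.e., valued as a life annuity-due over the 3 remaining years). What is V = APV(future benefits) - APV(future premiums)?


v = 1/(1+i) = 0.934579
APV(future benefits) per unit = sum_{k=0}^{2} k_p_x * q * v^(k+1) = 0.076496
APV(future benefits) = 194284 * 0.076496 = 14861.9664
Life annuity-due factor ä_{x:3} = sum_{k=0}^{2} k_p_x * v^k = 2.728361
APV(future premiums) = 3635 * 2.728361 = 9917.5906
V = 14861.9664 - 9917.5906
= 4944.3758


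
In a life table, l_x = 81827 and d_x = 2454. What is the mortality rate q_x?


q_x = d_x / l_x
= 2454 / 81827
= 0.03


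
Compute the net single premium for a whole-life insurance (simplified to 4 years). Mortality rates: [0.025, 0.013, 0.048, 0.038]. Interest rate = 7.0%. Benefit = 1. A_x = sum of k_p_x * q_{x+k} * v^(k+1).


v = 0.934579
Year 0: k_p_x=1.0, q=0.025, term=0.023364
Year 1: k_p_x=0.975, q=0.013, term=0.011071
Year 2: k_p_x=0.962325, q=0.048, term=0.037706
Year 3: k_p_x=0.916133, q=0.038, term=0.026559
A_x = 0.0987


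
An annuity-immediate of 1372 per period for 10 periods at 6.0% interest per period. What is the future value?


FV = PMT * ((1+i)^n - 1) / i
= 1372 * ((1.06)^10 - 1) / 0.06
= 1372 * (1.790848 - 1) / 0.06
= 18084.0507


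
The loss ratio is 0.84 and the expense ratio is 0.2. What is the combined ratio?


Combined ratio = loss ratio + expense ratio
= 0.84 + 0.2
= 1.04


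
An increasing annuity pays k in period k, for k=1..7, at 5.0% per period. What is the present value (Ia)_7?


(Ia)_n = sum_{k=1}^{n} k * v^k, v = 1/(1+i)
v = 0.952381
Sum computed term by term:
(Ia)_7 = 22.0185


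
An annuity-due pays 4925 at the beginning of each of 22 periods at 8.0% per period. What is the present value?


PV_due = PMT * (1-(1+i)^(-n))/i * (1+i)
PV_immediate = 50238.6625
PV_due = 50238.6625 * 1.08
= 54257.7555


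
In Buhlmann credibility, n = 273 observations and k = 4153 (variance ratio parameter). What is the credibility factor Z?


Z = n / (n + k)
= 273 / (273 + 4153)
= 273 / 4426
= 0.0617


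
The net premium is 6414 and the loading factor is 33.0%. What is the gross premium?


Gross = net * (1 + loading)
= 6414 * (1 + 0.33)
= 6414 * 1.33
= 8530.62


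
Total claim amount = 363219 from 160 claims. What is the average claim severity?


severity = total / number
= 363219 / 160
= 2270.1188


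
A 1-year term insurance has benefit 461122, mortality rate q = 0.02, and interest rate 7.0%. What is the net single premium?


NSP = benefit * q * v
v = 1/(1+i) = 0.934579
NSP = 461122 * 0.02 * 0.934579
= 8619.1028


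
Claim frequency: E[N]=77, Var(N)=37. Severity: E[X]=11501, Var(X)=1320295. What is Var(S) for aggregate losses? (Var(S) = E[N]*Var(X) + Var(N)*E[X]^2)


Var(S) = E[N]*Var(X) + Var(N)*E[X]^2
= 77*1320295 + 37*11501^2
= 101662715 + 4894101037
= 4.9958e+09


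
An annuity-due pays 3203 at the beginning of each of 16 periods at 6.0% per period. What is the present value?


PV_due = PMT * (1-(1+i)^(-n))/i * (1+i)
PV_immediate = 32369.1826
PV_due = 32369.1826 * 1.06
= 34311.3335


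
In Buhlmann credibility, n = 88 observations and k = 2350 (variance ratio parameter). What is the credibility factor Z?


Z = n / (n + k)
= 88 / (88 + 2350)
= 88 / 2438
= 0.0361


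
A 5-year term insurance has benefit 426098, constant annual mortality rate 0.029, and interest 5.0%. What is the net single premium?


NSP = benefit * sum_{k=0}^{n-1} k_p_x * q * v^(k+1)
With constant q=0.029, v=0.952381
Sum = 0.118821
NSP = 426098 * 0.118821
= 50629.2683


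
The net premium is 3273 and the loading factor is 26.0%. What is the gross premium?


Gross = net * (1 + loading)
= 3273 * (1 + 0.26)
= 3273 * 1.26
= 4123.98


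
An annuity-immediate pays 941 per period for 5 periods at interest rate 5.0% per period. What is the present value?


PV = PMT * (1 - (1+i)^(-n)) / i
= 941 * (1 - (1+0.05)^(-5)) / 0.05
= 941 * (1 - 0.783526) / 0.05
= 941 * 4.329477
= 4074.0375


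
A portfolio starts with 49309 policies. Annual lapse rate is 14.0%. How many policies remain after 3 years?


remaining = initial * (1 - lapse)^years
= 49309 * (1 - 0.14)^3
= 49309 * 0.636056
= 31363.2853


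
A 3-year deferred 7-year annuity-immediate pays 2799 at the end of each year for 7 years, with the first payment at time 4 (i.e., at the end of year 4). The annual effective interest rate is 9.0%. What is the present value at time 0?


PV at time 3 of the 7-year annuity-immediate:
a_n = 2799 * (1-(1+0.09)^(-7))/0.09 = 14087.235
Discount back 3 years to time 0:
PV = 14087.235 * (1+0.09)^(-3)
= 14087.235 * 0.772183
= 10877.9301


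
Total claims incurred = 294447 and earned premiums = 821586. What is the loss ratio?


Loss ratio = claims / premiums
= 294447 / 821586
= 0.3584


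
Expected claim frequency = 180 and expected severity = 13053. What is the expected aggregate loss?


E[S] = E[N] * E[X]
= 180 * 13053
= 2.3495e+06


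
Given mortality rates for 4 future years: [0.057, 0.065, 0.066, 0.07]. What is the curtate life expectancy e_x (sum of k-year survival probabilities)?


e_x = sum_{k=1}^{n} k_p_x
k_p_x values:
  1_p_x = 0.943
  2_p_x = 0.881705
  3_p_x = 0.823512
  4_p_x = 0.765867
e_x = 3.4141


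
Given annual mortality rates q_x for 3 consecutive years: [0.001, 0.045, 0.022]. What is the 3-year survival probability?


p_k = 1 - q_k for each year
Survival = product of (1 - q_k)
= 0.999 * 0.955 * 0.978
= 0.9331


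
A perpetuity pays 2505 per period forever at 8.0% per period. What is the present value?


PV = PMT / i
= 2505 / 0.08
= 31312.5


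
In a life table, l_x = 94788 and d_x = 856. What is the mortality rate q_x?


q_x = d_x / l_x
= 856 / 94788
= 0.009


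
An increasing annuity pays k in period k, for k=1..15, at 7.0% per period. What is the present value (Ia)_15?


(Ia)_n = sum_{k=1}^{n} k * v^k, v = 1/(1+i)
v = 0.934579
Sum computed term by term:
(Ia)_15 = 61.554


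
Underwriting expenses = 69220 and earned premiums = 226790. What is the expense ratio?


Expense ratio = expenses / premiums
= 69220 / 226790
= 0.3052


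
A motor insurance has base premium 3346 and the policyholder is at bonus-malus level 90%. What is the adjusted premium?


adjusted = base * BM_level / 100
= 3346 * 90 / 100
= 3346 * 0.9
= 3011.4


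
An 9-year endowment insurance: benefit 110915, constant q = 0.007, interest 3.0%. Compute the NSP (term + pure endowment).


Term component = 5886.7744
Pure endowment = 9_p_x * v^9 * benefit = 0.938735 * 0.766417 * 110915 = 79799.1927
NSP = 85685.967


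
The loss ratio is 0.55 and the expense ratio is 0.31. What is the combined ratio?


Combined ratio = loss ratio + expense ratio
= 0.55 + 0.31
= 0.86


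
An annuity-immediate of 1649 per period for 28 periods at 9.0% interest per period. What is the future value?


FV = PMT * ((1+i)^n - 1) / i
= 1649 * ((1.09)^28 - 1) / 0.09
= 1649 * (11.16714 - 1) / 0.09
= 186284.5897


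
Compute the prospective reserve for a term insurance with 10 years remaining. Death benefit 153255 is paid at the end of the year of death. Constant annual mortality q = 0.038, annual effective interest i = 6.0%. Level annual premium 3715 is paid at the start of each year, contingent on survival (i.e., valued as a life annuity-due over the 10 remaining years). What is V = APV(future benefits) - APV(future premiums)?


v = 1/(1+i) = 0.943396
APV(future benefits) per unit = sum_{k=0}^{9} k_p_x * q * v^(k+1) = 0.240778
APV(future benefits) = 153255 * 0.240778 = 36900.4371
Life annuity-due factor ä_{x:10} = sum_{k=0}^{9} k_p_x * v^k = 6.71644
APV(future premiums) = 3715 * 6.71644 = 24951.5739
V = 36900.4371 - 24951.5739
= 11948.8632


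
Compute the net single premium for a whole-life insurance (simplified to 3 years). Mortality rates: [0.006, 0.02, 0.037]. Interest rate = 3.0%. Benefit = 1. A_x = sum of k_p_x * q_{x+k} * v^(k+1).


v = 0.970874
Year 0: k_p_x=1.0, q=0.006, term=0.005825
Year 1: k_p_x=0.994, q=0.02, term=0.018739
Year 2: k_p_x=0.97412, q=0.037, term=0.032984
A_x = 0.0575


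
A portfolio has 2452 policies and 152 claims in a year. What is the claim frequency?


frequency = claims / policies
= 152 / 2452
= 0.062


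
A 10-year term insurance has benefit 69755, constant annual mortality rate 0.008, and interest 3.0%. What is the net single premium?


NSP = benefit * sum_{k=0}^{n-1} k_p_x * q * v^(k+1)
With constant q=0.008, v=0.970874
Sum = 0.065965
NSP = 69755 * 0.065965
= 4601.4171


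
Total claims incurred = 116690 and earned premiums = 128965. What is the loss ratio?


Loss ratio = claims / premiums
= 116690 / 128965
= 0.9048


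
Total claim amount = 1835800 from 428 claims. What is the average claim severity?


severity = total / number
= 1835800 / 428
= 4289.2523


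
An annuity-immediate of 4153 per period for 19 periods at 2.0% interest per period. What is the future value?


FV = PMT * ((1+i)^n - 1) / i
= 4153 * ((1.02)^19 - 1) / 0.02
= 4153 * (1.456811 - 1) / 0.02
= 94856.84


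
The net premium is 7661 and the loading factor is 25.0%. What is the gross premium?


Gross = net * (1 + loading)
= 7661 * (1 + 0.25)
= 7661 * 1.25
= 9576.25


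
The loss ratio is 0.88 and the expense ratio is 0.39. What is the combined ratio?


Combined ratio = loss ratio + expense ratio
= 0.88 + 0.39
= 1.27


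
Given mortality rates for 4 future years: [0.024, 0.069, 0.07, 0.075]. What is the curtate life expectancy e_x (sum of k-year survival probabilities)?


e_x = sum_{k=1}^{n} k_p_x
k_p_x values:
  1_p_x = 0.976
  2_p_x = 0.908656
  3_p_x = 0.84505
  4_p_x = 0.781671
e_x = 3.5114


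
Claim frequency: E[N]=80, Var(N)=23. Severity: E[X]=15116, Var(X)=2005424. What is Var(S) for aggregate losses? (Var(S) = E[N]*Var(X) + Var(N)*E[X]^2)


Var(S) = E[N]*Var(X) + Var(N)*E[X]^2
= 80*2005424 + 23*15116^2
= 160433920 + 5255349488
= 5.4158e+09


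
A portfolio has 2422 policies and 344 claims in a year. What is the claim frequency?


frequency = claims / policies
= 344 / 2422
= 0.142


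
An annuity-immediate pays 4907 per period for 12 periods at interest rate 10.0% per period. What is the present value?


PV = PMT * (1 - (1+i)^(-n)) / i
= 4907 * (1 - (1+0.1)^(-12)) / 0.1
= 4907 * (1 - 0.318631) / 0.1
= 4907 * 6.813692
= 33434.7858


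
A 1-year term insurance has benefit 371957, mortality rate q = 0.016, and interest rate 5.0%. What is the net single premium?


NSP = benefit * q * v
v = 1/(1+i) = 0.952381
NSP = 371957 * 0.016 * 0.952381
= 5667.9162


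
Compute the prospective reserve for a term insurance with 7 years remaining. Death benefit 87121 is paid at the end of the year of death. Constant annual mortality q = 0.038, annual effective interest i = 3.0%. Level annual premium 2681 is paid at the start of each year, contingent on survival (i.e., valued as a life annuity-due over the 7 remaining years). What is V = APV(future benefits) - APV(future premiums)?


v = 1/(1+i) = 0.970874
APV(future benefits) per unit = sum_{k=0}^{6} k_p_x * q * v^(k+1) = 0.212374
APV(future benefits) = 87121 * 0.212374 = 18502.2603
Life annuity-due factor ä_{x:7} = sum_{k=0}^{6} k_p_x * v^k = 5.756461
APV(future premiums) = 2681 * 5.756461 = 15433.0718
V = 18502.2603 - 15433.0718
= 3069.1885


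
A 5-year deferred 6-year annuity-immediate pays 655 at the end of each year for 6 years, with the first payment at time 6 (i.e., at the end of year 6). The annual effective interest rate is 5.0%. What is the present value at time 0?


PV at time 5 of the 6-year annuity-immediate:
a_n = 655 * (1-(1+0.05)^(-6))/0.05 = 3324.5783
Discount back 5 years to time 0:
PV = 3324.5783 * (1+0.05)^(-5)
= 3324.5783 * 0.783526
= 2604.8941


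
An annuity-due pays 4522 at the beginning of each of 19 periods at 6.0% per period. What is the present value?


PV_due = PMT * (1-(1+i)^(-n))/i * (1+i)
PV_immediate = 50457.0028
PV_due = 50457.0028 * 1.06
= 53484.4229


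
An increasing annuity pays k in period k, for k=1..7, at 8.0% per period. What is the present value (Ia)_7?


(Ia)_n = sum_{k=1}^{n} k * v^k, v = 1/(1+i)
v = 0.925926
Sum computed term by term:
(Ia)_7 = 19.2306


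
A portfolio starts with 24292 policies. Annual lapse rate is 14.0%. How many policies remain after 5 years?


remaining = initial * (1 - lapse)^years
= 24292 * (1 - 0.14)^5
= 24292 * 0.470427
= 11427.6131


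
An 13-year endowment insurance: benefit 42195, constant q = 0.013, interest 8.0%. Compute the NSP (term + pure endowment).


Term component = 4068.7126
Pure endowment = 13_p_x * v^13 * benefit = 0.843574 * 0.367698 * 42195 = 13088.0563
NSP = 17156.7689


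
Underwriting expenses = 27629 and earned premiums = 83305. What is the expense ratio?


Expense ratio = expenses / premiums
= 27629 / 83305
= 0.3317


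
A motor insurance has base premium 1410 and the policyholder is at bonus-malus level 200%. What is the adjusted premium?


adjusted = base * BM_level / 100
= 1410 * 200 / 100
= 1410 * 2.0
= 2820.0


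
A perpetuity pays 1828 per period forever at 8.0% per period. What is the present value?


PV = PMT / i
= 1828 / 0.08
= 22850.0


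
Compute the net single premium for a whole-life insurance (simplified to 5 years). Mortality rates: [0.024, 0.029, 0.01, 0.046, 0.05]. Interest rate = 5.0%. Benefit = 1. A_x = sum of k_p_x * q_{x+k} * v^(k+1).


v = 0.952381
Year 0: k_p_x=1.0, q=0.024, term=0.022857
Year 1: k_p_x=0.976, q=0.029, term=0.025673
Year 2: k_p_x=0.947696, q=0.01, term=0.008187
Year 3: k_p_x=0.938219, q=0.046, term=0.035506
Year 4: k_p_x=0.895061, q=0.05, term=0.035065
A_x = 0.1273


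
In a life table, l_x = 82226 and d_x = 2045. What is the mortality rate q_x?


q_x = d_x / l_x
= 2045 / 82226
= 0.0249


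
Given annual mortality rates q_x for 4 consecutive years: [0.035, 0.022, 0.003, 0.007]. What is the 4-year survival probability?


p_k = 1 - q_k for each year
Survival = product of (1 - q_k)
= 0.965 * 0.978 * 0.997 * 0.993
= 0.9344


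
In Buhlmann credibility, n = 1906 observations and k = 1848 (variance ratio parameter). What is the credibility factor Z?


Z = n / (n + k)
= 1906 / (1906 + 1848)
= 1906 / 3754
= 0.5077


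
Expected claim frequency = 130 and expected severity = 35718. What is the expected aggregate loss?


E[S] = E[N] * E[X]
= 130 * 35718
= 4.6433e+06


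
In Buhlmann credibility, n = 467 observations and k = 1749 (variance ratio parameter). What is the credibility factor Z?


Z = n / (n + k)
= 467 / (467 + 1749)
= 467 / 2216
= 0.2107


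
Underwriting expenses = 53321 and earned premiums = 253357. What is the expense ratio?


Expense ratio = expenses / premiums
= 53321 / 253357
= 0.2105


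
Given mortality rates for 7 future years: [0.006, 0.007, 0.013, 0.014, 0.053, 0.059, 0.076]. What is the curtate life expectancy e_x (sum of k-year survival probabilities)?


e_x = sum_{k=1}^{n} k_p_x
k_p_x values:
  1_p_x = 0.994
  2_p_x = 0.987042
  3_p_x = 0.97421
  4_p_x = 0.960572
  5_p_x = 0.909661
  6_p_x = 0.855991
  7_p_x = 0.790936
e_x = 6.4724


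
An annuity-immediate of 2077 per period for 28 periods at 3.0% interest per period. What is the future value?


FV = PMT * ((1+i)^n - 1) / i
= 2077 * ((1.03)^28 - 1) / 0.03
= 2077 * (2.287928 - 1) / 0.03
= 89167.5261


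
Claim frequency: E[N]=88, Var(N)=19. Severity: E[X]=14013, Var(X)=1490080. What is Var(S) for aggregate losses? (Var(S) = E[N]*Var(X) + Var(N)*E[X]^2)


Var(S) = E[N]*Var(X) + Var(N)*E[X]^2
= 88*1490080 + 19*14013^2
= 131127040 + 3730919211
= 3.8620e+09


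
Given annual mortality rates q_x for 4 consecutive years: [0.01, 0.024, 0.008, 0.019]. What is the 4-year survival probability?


p_k = 1 - q_k for each year
Survival = product of (1 - q_k)
= 0.99 * 0.976 * 0.992 * 0.981
= 0.9403


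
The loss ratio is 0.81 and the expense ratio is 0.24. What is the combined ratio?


Combined ratio = loss ratio + expense ratio
= 0.81 + 0.24
= 1.05


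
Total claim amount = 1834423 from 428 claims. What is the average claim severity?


severity = total / number
= 1834423 / 428
= 4286.035


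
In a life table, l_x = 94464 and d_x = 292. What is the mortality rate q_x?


q_x = d_x / l_x
= 292 / 94464
= 0.0031


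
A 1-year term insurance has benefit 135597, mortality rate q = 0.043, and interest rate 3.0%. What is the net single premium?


NSP = benefit * q * v
v = 1/(1+i) = 0.970874
NSP = 135597 * 0.043 * 0.970874
= 5660.8456


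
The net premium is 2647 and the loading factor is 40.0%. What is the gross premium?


Gross = net * (1 + loading)
= 2647 * (1 + 0.4)
= 2647 * 1.4
= 3705.8


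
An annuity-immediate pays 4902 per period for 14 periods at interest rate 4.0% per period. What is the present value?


PV = PMT * (1 - (1+i)^(-n)) / i
= 4902 * (1 - (1+0.04)^(-14)) / 0.04
= 4902 * (1 - 0.577475) / 0.04
= 4902 * 10.563123
= 51780.4286


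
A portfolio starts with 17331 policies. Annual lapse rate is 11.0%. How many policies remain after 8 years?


remaining = initial * (1 - lapse)^years
= 17331 * (1 - 0.11)^8
= 17331 * 0.393659
= 6822.5021


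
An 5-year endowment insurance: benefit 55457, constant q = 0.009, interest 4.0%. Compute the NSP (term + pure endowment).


Term component = 2183.8722
Pure endowment = 5_p_x * v^5 * benefit = 0.955803 * 0.821927 * 55457 = 43567.0293
NSP = 45750.9015


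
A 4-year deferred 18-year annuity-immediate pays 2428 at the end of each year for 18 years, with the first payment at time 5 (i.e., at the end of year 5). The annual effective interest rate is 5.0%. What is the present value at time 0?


PV at time 4 of the 18-year annuity-immediate:
a_n = 2428 * (1-(1+0.05)^(-18))/0.05 = 28382.317
Discount back 4 years to time 0:
PV = 28382.317 * (1+0.05)^(-4)
= 28382.317 * 0.822702
= 23350.2024


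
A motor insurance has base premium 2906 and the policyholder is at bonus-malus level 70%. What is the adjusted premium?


adjusted = base * BM_level / 100
= 2906 * 70 / 100
= 2906 * 0.7
= 2034.2


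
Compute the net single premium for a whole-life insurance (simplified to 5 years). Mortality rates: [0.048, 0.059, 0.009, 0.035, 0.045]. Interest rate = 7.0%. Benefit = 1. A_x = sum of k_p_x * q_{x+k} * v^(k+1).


v = 0.934579
Year 0: k_p_x=1.0, q=0.048, term=0.04486
Year 1: k_p_x=0.952, q=0.059, term=0.049059
Year 2: k_p_x=0.895832, q=0.009, term=0.006581
Year 3: k_p_x=0.88777, q=0.035, term=0.023705
Year 4: k_p_x=0.856698, q=0.045, term=0.027487
A_x = 0.1517


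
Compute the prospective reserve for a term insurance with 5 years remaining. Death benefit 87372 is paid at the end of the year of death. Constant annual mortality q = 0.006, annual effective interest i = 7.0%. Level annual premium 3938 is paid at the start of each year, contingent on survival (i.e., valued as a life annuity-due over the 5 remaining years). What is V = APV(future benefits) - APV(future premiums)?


v = 1/(1+i) = 0.934579
APV(future benefits) per unit = sum_{k=0}^{4} k_p_x * q * v^(k+1) = 0.024327
APV(future benefits) = 87372 * 0.024327 = 2125.5419
Life annuity-due factor ä_{x:5} = sum_{k=0}^{4} k_p_x * v^k = 4.338403
APV(future premiums) = 3938 * 4.338403 = 17084.6319
V = 2125.5419 - 17084.6319
= -14959.09


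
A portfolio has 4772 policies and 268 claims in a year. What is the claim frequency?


frequency = claims / policies
= 268 / 4772
= 0.0562


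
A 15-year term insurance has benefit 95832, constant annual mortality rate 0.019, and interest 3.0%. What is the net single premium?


NSP = benefit * sum_{k=0}^{n-1} k_p_x * q * v^(k+1)
With constant q=0.019, v=0.970874
Sum = 0.201102
NSP = 95832 * 0.201102
= 19272.046


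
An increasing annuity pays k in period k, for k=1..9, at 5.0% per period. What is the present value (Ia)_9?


(Ia)_n = sum_{k=1}^{n} k * v^k, v = 1/(1+i)
v = 0.952381
Sum computed term by term:
(Ia)_9 = 33.2347


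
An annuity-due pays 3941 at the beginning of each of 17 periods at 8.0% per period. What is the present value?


PV_due = PMT * (1-(1+i)^(-n))/i * (1+i)
PV_immediate = 35948.3758
PV_due = 35948.3758 * 1.08
= 38824.2458


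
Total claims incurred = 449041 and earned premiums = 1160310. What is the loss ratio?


Loss ratio = claims / premiums
= 449041 / 1160310
= 0.387


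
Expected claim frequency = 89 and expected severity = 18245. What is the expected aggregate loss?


E[S] = E[N] * E[X]
= 89 * 18245
= 1.6238e+06


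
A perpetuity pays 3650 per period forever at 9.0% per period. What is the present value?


PV = PMT / i
= 3650 / 0.09
= 40555.5556


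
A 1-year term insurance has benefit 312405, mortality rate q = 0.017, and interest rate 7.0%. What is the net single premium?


NSP = benefit * q * v
v = 1/(1+i) = 0.934579
NSP = 312405 * 0.017 * 0.934579
= 4963.4439


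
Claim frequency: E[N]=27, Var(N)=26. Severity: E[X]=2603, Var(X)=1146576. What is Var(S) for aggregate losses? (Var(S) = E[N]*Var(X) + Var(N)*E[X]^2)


Var(S) = E[N]*Var(X) + Var(N)*E[X]^2
= 27*1146576 + 26*2603^2
= 30957552 + 176165834
= 2.0712e+08


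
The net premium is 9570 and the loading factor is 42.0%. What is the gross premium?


Gross = net * (1 + loading)
= 9570 * (1 + 0.42)
= 9570 * 1.42
= 13589.4


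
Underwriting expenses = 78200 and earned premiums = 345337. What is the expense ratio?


Expense ratio = expenses / premiums
= 78200 / 345337
= 0.2264


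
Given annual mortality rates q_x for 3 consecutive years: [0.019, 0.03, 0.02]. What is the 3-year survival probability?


p_k = 1 - q_k for each year
Survival = product of (1 - q_k)
= 0.981 * 0.97 * 0.98
= 0.9325


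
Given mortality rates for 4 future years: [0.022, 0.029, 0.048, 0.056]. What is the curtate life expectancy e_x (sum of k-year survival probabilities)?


e_x = sum_{k=1}^{n} k_p_x
k_p_x values:
  1_p_x = 0.978
  2_p_x = 0.949638
  3_p_x = 0.904055
  4_p_x = 0.853428
e_x = 3.6851


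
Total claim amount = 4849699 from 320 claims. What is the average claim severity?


severity = total / number
= 4849699 / 320
= 15155.3094


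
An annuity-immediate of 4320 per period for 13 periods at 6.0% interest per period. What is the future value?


FV = PMT * ((1+i)^n - 1) / i
= 4320 * ((1.06)^13 - 1) / 0.06
= 4320 * (2.132928 - 1) / 0.06
= 81570.8347


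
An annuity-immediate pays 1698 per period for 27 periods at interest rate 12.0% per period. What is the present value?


PV = PMT * (1 - (1+i)^(-n)) / i
= 1698 * (1 - (1+0.12)^(-27)) / 0.12
= 1698 * (1 - 0.046894) / 0.12
= 1698 * 7.942554
= 13486.4558


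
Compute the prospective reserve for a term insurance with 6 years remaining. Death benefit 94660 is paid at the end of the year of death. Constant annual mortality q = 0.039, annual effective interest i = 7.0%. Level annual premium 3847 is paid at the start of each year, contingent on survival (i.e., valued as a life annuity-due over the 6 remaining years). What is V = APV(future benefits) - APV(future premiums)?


v = 1/(1+i) = 0.934579
APV(future benefits) per unit = sum_{k=0}^{5} k_p_x * q * v^(k+1) = 0.170007
APV(future benefits) = 94660 * 0.170007 = 16092.8376
Life annuity-due factor ä_{x:6} = sum_{k=0}^{5} k_p_x * v^k = 4.664287
APV(future premiums) = 3847 * 4.664287 = 17943.5134
V = 16092.8376 - 17943.5134
= -1850.6759


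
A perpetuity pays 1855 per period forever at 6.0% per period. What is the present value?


PV = PMT / i
= 1855 / 0.06
= 30916.6667


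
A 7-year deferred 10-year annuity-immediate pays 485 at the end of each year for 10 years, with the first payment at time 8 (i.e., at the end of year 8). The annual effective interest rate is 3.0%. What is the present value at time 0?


PV at time 7 of the 10-year annuity-immediate:
a_n = 485 * (1-(1+0.03)^(-10))/0.03 = 4137.1484
Discount back 7 years to time 0:
PV = 4137.1484 * (1+0.03)^(-7)
= 4137.1484 * 0.813092
= 3363.8802


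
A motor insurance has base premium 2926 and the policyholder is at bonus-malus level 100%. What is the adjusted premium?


adjusted = base * BM_level / 100
= 2926 * 100 / 100
= 2926 * 1.0
= 2926.0


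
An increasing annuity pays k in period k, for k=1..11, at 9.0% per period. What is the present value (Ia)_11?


(Ia)_n = sum_{k=1}^{n} k * v^k, v = 1/(1+i)
v = 0.917431
Sum computed term by term:
(Ia)_11 = 35.0533


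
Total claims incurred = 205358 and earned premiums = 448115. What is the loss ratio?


Loss ratio = claims / premiums
= 205358 / 448115
= 0.4583


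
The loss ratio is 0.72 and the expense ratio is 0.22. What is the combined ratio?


Combined ratio = loss ratio + expense ratio
= 0.72 + 0.22
= 0.94


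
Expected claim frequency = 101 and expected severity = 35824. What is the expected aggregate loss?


E[S] = E[N] * E[X]
= 101 * 35824
= 3.6182e+06


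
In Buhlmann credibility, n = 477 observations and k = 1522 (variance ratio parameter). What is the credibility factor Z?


Z = n / (n + k)
= 477 / (477 + 1522)
= 477 / 1999
= 0.2386


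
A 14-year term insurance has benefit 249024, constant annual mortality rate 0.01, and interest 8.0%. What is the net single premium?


NSP = benefit * sum_{k=0}^{n-1} k_p_x * q * v^(k+1)
With constant q=0.01, v=0.925926
Sum = 0.078247
NSP = 249024 * 0.078247
= 19485.4611


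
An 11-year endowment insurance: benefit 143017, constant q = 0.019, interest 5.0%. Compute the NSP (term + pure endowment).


Term component = 20736.2104
Pure endowment = 11_p_x * v^11 * benefit = 0.809765 * 0.584679 * 143017 = 67711.815
NSP = 88448.0254


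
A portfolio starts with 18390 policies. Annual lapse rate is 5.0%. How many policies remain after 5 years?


remaining = initial * (1 - lapse)^years
= 18390 * (1 - 0.05)^5
= 18390 * 0.773781
= 14229.8314


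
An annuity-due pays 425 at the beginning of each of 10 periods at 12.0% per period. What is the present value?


PV_due = PMT * (1-(1+i)^(-n))/i * (1+i)
PV_immediate = 2401.3448
PV_due = 2401.3448 * 1.12
= 2689.5062


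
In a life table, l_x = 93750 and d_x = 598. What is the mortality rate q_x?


q_x = d_x / l_x
= 598 / 93750
= 0.0064


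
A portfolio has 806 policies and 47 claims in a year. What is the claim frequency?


frequency = claims / policies
= 47 / 806
= 0.0583


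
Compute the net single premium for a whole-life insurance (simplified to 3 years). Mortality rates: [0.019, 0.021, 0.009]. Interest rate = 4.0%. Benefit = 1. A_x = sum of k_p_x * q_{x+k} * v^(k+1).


v = 0.961538
Year 0: k_p_x=1.0, q=0.019, term=0.018269
Year 1: k_p_x=0.981, q=0.021, term=0.019047
Year 2: k_p_x=0.960399, q=0.009, term=0.007684
A_x = 0.045


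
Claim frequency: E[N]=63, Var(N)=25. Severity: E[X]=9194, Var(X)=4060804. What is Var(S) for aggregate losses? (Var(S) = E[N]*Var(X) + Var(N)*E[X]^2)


Var(S) = E[N]*Var(X) + Var(N)*E[X]^2
= 63*4060804 + 25*9194^2
= 255830652 + 2113240900
= 2.3691e+09


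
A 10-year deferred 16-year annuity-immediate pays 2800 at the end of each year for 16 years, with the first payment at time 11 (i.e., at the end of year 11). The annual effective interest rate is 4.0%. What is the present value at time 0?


PV at time 10 of the 16-year annuity-immediate:
a_n = 2800 * (1-(1+0.04)^(-16))/0.04 = 32626.4277
Discount back 10 years to time 0:
PV = 32626.4277 * (1+0.04)^(-10)
= 32626.4277 * 0.675564
= 22041.2455


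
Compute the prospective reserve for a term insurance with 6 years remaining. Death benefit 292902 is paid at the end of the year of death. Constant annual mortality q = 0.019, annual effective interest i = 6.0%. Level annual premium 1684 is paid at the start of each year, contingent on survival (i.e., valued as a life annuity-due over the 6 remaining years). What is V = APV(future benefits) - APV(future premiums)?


v = 1/(1+i) = 0.943396
APV(future benefits) per unit = sum_{k=0}^{5} k_p_x * q * v^(k+1) = 0.089392
APV(future benefits) = 292902 * 0.089392 = 26183.1246
Life annuity-due factor ä_{x:6} = sum_{k=0}^{5} k_p_x * v^k = 4.987138
APV(future premiums) = 1684 * 4.987138 = 8398.3407
V = 26183.1246 - 8398.3407
= 17784.784


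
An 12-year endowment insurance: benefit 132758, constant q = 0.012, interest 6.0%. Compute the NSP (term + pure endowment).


Term component = 12613.2259
Pure endowment = 12_p_x * v^12 * benefit = 0.865134 * 0.496969 * 132758 = 57078.6448
NSP = 69691.8706


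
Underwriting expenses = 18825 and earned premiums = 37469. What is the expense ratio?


Expense ratio = expenses / premiums
= 18825 / 37469
= 0.5024


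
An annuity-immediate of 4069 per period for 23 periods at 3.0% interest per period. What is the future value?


FV = PMT * ((1+i)^n - 1) / i
= 4069 * ((1.03)^23 - 1) / 0.03
= 4069 * (1.973587 - 1) / 0.03
= 132050.7838


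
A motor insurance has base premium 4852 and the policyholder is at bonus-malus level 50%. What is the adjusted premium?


adjusted = base * BM_level / 100
= 4852 * 50 / 100
= 4852 * 0.5
= 2426.0


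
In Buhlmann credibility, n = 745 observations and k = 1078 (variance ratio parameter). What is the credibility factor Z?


Z = n / (n + k)
= 745 / (745 + 1078)
= 745 / 1823
= 0.4087


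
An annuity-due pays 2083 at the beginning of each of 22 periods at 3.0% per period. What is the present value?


PV_due = PMT * (1-(1+i)^(-n))/i * (1+i)
PV_immediate = 33196.5974
PV_due = 33196.5974 * 1.03
= 34192.4953


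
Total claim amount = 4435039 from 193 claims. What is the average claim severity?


severity = total / number
= 4435039 / 193
= 22979.4767


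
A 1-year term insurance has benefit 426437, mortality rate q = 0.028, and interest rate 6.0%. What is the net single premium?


NSP = benefit * q * v
v = 1/(1+i) = 0.943396
NSP = 426437 * 0.028 * 0.943396
= 11264.3736


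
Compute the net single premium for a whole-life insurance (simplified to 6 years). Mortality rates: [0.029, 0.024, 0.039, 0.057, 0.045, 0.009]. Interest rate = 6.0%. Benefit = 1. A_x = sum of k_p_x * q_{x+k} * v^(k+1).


v = 0.943396
Year 0: k_p_x=1.0, q=0.029, term=0.027358
Year 1: k_p_x=0.971, q=0.024, term=0.02074
Year 2: k_p_x=0.947696, q=0.039, term=0.031032
Year 3: k_p_x=0.910736, q=0.057, term=0.041119
Year 4: k_p_x=0.858824, q=0.045, term=0.028879
Year 5: k_p_x=0.820177, q=0.009, term=0.005204
A_x = 0.1543


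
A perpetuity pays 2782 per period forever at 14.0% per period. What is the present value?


PV = PMT / i
= 2782 / 0.14
= 19871.4286


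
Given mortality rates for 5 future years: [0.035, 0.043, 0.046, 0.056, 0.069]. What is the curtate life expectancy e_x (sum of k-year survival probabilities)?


e_x = sum_{k=1}^{n} k_p_x
k_p_x values:
  1_p_x = 0.965
  2_p_x = 0.923505
  3_p_x = 0.881024
  4_p_x = 0.831686
  5_p_x = 0.7743
e_x = 4.3755


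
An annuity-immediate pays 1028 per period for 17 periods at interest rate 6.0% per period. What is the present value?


PV = PMT * (1 - (1+i)^(-n)) / i
= 1028 * (1 - (1+0.06)^(-17)) / 0.06
= 1028 * (1 - 0.371364) / 0.06
= 1028 * 10.47726
= 10770.623


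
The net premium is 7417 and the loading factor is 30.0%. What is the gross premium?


Gross = net * (1 + loading)
= 7417 * (1 + 0.3)
= 7417 * 1.3
= 9642.1


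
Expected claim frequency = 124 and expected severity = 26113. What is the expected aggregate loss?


E[S] = E[N] * E[X]
= 124 * 26113
= 3.2380e+06


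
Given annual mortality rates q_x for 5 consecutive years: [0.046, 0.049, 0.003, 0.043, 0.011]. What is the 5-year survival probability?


p_k = 1 - q_k for each year
Survival = product of (1 - q_k)
= 0.954 * 0.951 * 0.997 * 0.957 * 0.989
= 0.8561


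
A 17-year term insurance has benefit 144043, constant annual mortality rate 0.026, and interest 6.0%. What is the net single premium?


NSP = benefit * sum_{k=0}^{n-1} k_p_x * q * v^(k+1)
With constant q=0.026, v=0.943396
Sum = 0.230583
NSP = 144043 * 0.230583
= 33213.8562


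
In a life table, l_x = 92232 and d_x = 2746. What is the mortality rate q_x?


q_x = d_x / l_x
= 2746 / 92232
= 0.0298


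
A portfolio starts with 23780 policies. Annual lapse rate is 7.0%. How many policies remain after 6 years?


remaining = initial * (1 - lapse)^years
= 23780 * (1 - 0.07)^6
= 23780 * 0.64699
= 15385.4266


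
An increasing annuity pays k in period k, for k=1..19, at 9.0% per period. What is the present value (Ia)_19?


(Ia)_n = sum_{k=1}^{n} k * v^k, v = 1/(1+i)
v = 0.917431
Sum computed term by term:
(Ia)_19 = 67.3369


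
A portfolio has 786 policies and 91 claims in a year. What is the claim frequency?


frequency = claims / policies
= 91 / 786
= 0.1158


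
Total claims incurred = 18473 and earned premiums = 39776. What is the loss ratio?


Loss ratio = claims / premiums
= 18473 / 39776
= 0.4644


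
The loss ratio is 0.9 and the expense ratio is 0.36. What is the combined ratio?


Combined ratio = loss ratio + expense ratio
= 0.9 + 0.36
= 1.26


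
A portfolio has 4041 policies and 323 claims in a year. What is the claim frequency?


frequency = claims / policies
= 323 / 4041
= 0.0799


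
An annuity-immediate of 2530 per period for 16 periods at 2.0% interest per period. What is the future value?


FV = PMT * ((1+i)^n - 1) / i
= 2530 * ((1.02)^16 - 1) / 0.02
= 2530 * (1.372786 - 1) / 0.02
= 47157.3917


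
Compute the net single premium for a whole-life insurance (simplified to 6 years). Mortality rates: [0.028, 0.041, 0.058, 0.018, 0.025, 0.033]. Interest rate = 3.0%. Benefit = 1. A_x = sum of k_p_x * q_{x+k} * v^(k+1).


v = 0.970874
Year 0: k_p_x=1.0, q=0.028, term=0.027184
Year 1: k_p_x=0.972, q=0.041, term=0.037564
Year 2: k_p_x=0.932148, q=0.058, term=0.049477
Year 3: k_p_x=0.878083, q=0.018, term=0.014043
Year 4: k_p_x=0.862278, q=0.025, term=0.018595
Year 5: k_p_x=0.840721, q=0.033, term=0.023235
A_x = 0.1701


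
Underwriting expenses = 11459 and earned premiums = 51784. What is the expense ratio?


Expense ratio = expenses / premiums
= 11459 / 51784
= 0.2213


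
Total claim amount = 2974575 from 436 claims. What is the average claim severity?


severity = total / number
= 2974575 / 436
= 6822.4197


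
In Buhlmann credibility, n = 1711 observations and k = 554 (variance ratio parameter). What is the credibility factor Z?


Z = n / (n + k)
= 1711 / (1711 + 554)
= 1711 / 2265
= 0.7554


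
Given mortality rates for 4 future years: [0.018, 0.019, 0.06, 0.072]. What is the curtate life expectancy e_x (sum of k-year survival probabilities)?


e_x = sum_{k=1}^{n} k_p_x
k_p_x values:
  1_p_x = 0.982
  2_p_x = 0.963342
  3_p_x = 0.905541
  4_p_x = 0.840342
e_x = 3.6912


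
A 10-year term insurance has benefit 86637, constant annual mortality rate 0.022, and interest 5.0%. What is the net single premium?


NSP = benefit * sum_{k=0}^{n-1} k_p_x * q * v^(k+1)
With constant q=0.022, v=0.952381
Sum = 0.155385
NSP = 86637 * 0.155385
= 13462.0617


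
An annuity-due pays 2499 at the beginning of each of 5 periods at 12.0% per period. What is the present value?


PV_due = PMT * (1-(1+i)^(-n))/i * (1+i)
PV_immediate = 9008.3357
PV_due = 9008.3357 * 1.12
= 10089.336


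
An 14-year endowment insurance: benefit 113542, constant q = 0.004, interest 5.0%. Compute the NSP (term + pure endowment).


Term component = 4394.4296
Pure endowment = 14_p_x * v^14 * benefit = 0.945433 * 0.505068 * 113542 = 54217.2007
NSP = 58611.6303
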